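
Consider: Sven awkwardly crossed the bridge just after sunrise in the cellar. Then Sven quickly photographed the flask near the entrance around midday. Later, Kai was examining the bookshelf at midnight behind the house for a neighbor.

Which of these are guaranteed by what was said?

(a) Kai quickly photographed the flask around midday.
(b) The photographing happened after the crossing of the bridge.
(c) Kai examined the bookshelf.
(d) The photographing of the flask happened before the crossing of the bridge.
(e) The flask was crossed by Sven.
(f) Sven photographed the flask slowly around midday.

(a) Not entailed — the passage has Sven photographing the flask, not Kai.
(b) Entailed — the narrative places the crossing before the photographing.
(c) Entailed — 'examine' is an activity; 'was examining' entails that some examining happened, so 'examined' holds.
(d) Not entailed — the narrative places the crossing before the photographing, not after.
(e) Not entailed — Sven crossed the bridge, not the flask; the flask belongs to the photographing event.
(f) Not entailed — 'slowly' adds a manner not in (and inconsistent with) the original.

(b), (c)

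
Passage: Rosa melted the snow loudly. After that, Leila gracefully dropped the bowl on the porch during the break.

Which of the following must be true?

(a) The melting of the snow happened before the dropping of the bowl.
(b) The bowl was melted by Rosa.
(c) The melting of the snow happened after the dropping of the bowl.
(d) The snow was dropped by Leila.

(a) Entailed — the narrative places the melting before the dropping.
(b) Not entailed — Rosa melted the snow, not the bowl; the bowl belongs to the dropping event.
(c) Not entailed — the narrative places the melting before the dropping, not after.
(d) Not entailed — Leila dropped the bowl, not the snow; the snow belongs to the melting event.

(a)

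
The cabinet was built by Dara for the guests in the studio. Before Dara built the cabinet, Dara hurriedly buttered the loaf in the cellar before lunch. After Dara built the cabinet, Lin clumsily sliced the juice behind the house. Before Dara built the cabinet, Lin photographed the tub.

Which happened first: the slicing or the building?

the building

The connectives place the building before the slicing.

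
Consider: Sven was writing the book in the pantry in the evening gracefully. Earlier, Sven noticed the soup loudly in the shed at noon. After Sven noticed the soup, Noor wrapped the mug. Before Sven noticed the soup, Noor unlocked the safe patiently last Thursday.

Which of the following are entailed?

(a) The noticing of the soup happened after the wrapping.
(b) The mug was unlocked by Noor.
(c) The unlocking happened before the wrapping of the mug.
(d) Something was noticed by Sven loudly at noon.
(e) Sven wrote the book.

(a) Not entailed — the narrative places the noticing before the wrapping, not after.
(b) Not entailed — Noor unlocked the safe, not the mug; the mug belongs to the wrapping event.
(c) Entailed — the narrative places the unlocking before the wrapping.
(d) Entailed — this follows by dropping conjuncts from the noticing event's description.
(e) Not entailed — 'was writing' is progressive on an accomplishment; it does not entail the completed 'wrote'.

(c), (d)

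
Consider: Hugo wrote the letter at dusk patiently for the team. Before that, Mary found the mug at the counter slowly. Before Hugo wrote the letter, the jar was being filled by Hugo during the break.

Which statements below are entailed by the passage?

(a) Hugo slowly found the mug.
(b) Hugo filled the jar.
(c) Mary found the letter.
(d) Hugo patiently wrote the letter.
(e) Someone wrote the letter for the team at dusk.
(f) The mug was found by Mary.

(d), (e), (f)

(a) Not entailed — the passage has Mary finding the mug, not Hugo.
(b) Not entailed — 'was filling' is progressive on an accomplishment; it does not entail the completed 'filled'.
(c) Not entailed — Mary found the mug, not the letter; the letter belongs to the writing event.
(d) Entailed — this follows by dropping conjuncts from the writing event's description.
(e) Entailed — dropping 'patiently' and generalizing the agent leaves a sub-description the original still satisfies.
(f) Entailed — dropping 'slowly', 'at the counter' leaves a sub-description the original still satisfies.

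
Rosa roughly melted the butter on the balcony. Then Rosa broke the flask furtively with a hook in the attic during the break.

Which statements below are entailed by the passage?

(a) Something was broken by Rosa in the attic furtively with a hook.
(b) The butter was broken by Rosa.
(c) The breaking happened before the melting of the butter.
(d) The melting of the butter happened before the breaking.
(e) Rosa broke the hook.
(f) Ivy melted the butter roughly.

(a), (d)

(a) Entailed — this follows by dropping conjuncts from the breaking event's description.
(b) Not entailed — Rosa broke the flask, not the butter; the butter belongs to the melting event.
(c) Not entailed — the narrative places the melting before the breaking, not after.
(d) Entailed — the narrative places the melting before the breaking.
(e) Not entailed — the hook is the instrument, not what was broken.
(f) Not entailed — the passage has Rosa melting the butter, not Ivy.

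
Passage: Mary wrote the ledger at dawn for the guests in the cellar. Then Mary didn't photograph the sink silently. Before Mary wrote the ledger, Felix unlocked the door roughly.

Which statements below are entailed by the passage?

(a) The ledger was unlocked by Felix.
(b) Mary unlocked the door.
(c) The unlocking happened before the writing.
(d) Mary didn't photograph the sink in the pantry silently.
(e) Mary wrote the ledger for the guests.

(a) Not entailed — Felix unlocked the door, not the ledger; the ledger belongs to the writing event.
(b) Not entailed — the passage has Felix unlocking the door, not Mary.
(c) Entailed — the narrative places the unlocking before the writing.
(d) Entailed — under negation, adding a further restriction is entailed: if no such photographing event occurred, none occurred in the pantry either.
(e) Entailed — every conjunct here is already in the original writing event.

(c), (d), (e)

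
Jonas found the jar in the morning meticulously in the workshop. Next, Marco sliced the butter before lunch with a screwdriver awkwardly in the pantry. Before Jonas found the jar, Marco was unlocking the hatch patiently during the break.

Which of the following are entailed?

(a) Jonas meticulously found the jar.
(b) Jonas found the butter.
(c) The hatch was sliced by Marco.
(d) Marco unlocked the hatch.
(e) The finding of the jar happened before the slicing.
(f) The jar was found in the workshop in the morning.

(a), (e), (f)

(a) Entailed — the original entails any weakening of itself; this just drops 'in the morning', 'in the workshop'.
(b) Not entailed — Jonas found the jar, not the butter; the butter belongs to the slicing event.
(c) Not entailed — Marco sliced the butter, not the hatch; the hatch belongs to the unlocking event.
(d) Not entailed — 'was unlocking' is progressive on an accomplishment; it does not entail the completed 'unlocked'.
(e) Entailed — the narrative places the finding before the slicing.
(f) Entailed — the original entails any weakening of itself; this just drops 'meticulously' and generalizes the agent.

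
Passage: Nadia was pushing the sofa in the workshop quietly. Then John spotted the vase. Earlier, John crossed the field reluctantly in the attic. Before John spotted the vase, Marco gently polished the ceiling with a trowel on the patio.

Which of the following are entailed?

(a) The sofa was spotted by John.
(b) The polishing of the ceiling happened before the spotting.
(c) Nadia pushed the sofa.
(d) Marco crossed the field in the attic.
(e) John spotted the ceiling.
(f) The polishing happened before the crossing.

(a) Not entailed — John spotted the vase, not the sofa; the sofa belongs to the pushing event.
(b) Entailed — the narrative places the polishing before the spotting.
(c) Entailed — 'push' is an activity; 'was pushing' entails that some pushing happened, so 'pushed' holds.
(d) Not entailed — the passage has John crossing the field, not Marco.
(e) Not entailed — John spotted the vase, not the ceiling; the ceiling belongs to the polishing event.
(f) Not entailed — the narrative doesn't order the polishing relative to the crossing.

(b), (c)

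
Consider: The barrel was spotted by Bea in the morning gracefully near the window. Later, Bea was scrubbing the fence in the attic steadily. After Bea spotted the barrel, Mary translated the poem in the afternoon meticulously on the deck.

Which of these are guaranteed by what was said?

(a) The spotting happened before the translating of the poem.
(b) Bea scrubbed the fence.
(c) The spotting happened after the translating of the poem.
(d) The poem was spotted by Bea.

(a), (b)

(a) Entailed — the narrative places the spotting before the translating.
(b) Entailed — 'scrub' is an activity; 'was scrubbing' entails that some scrubbing happened, so 'scrubbed' holds.
(c) Not entailed — the narrative places the spotting before the translating, not after.
(d) Not entailed — Bea spotted the barrel, not the poem; the poem belongs to the translating event.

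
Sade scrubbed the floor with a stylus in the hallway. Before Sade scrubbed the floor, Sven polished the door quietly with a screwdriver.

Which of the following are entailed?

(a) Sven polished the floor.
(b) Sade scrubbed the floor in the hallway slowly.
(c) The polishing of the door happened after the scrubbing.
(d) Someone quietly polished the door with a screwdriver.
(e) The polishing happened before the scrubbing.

(d), (e)

(a) Not entailed — Sven polished the door, not the floor; the floor belongs to the scrubbing event.
(b) Not entailed — 'slowly' adds information not in the original event.
(c) Not entailed — the narrative places the polishing before the scrubbing, not after.
(d) Entailed — this follows by dropping conjuncts from the polishing event's description.
(e) Entailed — the narrative places the polishing before the scrubbing.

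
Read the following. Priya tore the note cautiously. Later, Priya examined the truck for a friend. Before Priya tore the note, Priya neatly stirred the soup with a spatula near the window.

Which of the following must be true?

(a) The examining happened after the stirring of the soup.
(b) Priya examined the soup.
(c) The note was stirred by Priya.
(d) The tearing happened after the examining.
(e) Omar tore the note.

(a)

(a) Entailed — the narrative places the stirring before the examining.
(b) Not entailed — Priya examined the truck, not the soup; the soup belongs to the stirring event.
(c) Not entailed — Priya stirred the soup, not the note; the note belongs to the tearing event.
(d) Not entailed — the narrative places the tearing before the examining, not after.
(e) Not entailed — the passage has Priya tearing the note, not Omar.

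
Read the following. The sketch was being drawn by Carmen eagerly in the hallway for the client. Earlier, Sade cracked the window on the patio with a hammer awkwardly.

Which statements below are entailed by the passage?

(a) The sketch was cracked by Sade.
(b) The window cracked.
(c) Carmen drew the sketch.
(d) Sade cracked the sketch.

(b)

(a) Not entailed — Sade cracked the window, not the sketch; the sketch belongs to the drawing event.
(b) Entailed — 'Sade cracked the window' is causative; it entails the inchoative 'the window cracked'.
(c) Not entailed — 'was drawing' is progressive on an accomplishment; it does not entail the completed 'drew'.
(d) Not entailed — Sade cracked the window, not the sketch; the sketch belongs to the drawing event.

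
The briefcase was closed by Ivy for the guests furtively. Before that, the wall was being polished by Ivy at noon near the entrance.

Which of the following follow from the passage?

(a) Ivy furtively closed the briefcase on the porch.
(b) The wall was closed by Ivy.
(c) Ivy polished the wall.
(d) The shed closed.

(a) Not entailed — 'on the porch' adds information not in the original event.
(b) Not entailed — Ivy closed the briefcase, not the wall; the wall belongs to the polishing event.
(c) Entailed — 'polish' is an activity; 'was polishing' entails that some polishing happened, so 'polished' holds.
(d) Not entailed — the briefcase is what closed, not the shed.

(c)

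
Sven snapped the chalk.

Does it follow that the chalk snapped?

'Sven snapped the chalk' is the causative; it entails the inchoative 'the chalk snapped'.

yes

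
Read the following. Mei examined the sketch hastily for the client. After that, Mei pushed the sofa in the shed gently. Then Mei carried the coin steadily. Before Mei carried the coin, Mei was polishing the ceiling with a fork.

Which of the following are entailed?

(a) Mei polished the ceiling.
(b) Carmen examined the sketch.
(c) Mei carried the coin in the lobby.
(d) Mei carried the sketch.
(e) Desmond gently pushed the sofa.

(a)

(a) Entailed — 'polish' is an activity; 'was polishing' entails that some polishing happened, so 'polished' holds.
(b) Not entailed — the passage has Mei examining the sketch, not Carmen.
(c) Not entailed — 'in the lobby' adds information not in the original event.
(d) Not entailed — Mei carried the coin, not the sketch; the sketch belongs to the examining event.
(e) Not entailed — the passage has Mei pushing the sofa, not Desmond.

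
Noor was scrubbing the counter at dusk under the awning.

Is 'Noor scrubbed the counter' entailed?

yes

'scrub' is atelic; if Noor was scrubbing the counter, then Noor scrubbed the counter (for some time).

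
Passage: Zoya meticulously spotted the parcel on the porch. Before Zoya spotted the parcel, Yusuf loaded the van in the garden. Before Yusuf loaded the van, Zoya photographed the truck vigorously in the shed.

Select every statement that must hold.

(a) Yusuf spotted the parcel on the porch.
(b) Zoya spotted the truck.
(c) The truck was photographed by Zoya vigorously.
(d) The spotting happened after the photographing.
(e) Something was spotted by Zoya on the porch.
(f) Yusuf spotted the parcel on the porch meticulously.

(c), (d), (e)

(a) Not entailed — the passage has Zoya spotting the parcel, not Yusuf.
(b) Not entailed — Zoya spotted the parcel, not the truck; the truck belongs to the photographing event.
(c) Entailed — the original entails any weakening of itself; this just drops 'in the shed'.
(d) Entailed — the narrative places the photographing before the spotting.
(e) Entailed — every conjunct here is already in the original spotting event.
(f) Not entailed — the passage has Zoya spotting the parcel, not Yusuf.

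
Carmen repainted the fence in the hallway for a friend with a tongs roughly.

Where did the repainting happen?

'in the hallway' marks the location of the repainting event.

in the hallway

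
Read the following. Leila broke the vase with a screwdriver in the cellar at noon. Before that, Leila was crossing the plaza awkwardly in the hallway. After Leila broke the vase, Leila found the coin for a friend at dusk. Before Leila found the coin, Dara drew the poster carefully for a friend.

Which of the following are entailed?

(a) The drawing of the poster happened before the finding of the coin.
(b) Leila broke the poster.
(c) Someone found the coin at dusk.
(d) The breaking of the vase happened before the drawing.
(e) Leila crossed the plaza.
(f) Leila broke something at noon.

(a), (c), (f)

(a) Entailed — the narrative places the drawing before the finding.
(b) Not entailed — Leila broke the vase, not the poster; the poster belongs to the drawing event.
(c) Entailed — the original entails any weakening of itself; this just drops 'for a friend' and generalizes the agent.
(d) Not entailed — the narrative doesn't order the breaking relative to the drawing.
(e) Not entailed — 'was crossing' is progressive on an accomplishment; it does not entail the completed 'crossed'.
(f) Entailed — every conjunct here is already in the original breaking event.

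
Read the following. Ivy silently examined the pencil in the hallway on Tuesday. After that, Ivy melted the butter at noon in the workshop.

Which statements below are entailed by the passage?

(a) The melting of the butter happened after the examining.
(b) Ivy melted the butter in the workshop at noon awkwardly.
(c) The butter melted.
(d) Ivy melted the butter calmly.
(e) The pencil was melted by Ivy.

(a), (c)

(a) Entailed — the narrative places the examining before the melting.
(b) Not entailed — 'awkwardly' adds information not in the original event.
(c) Entailed — 'Ivy melted the butter' is causative; it entails the inchoative 'the butter melted'.
(d) Not entailed — 'calmly' adds information not in the original event.
(e) Not entailed — Ivy melted the butter, not the pencil; the pencil belongs to the examining event.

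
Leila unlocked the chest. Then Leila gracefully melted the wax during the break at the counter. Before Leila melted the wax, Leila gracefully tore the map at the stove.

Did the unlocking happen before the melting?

The narrative orders the unlocking before the melting.

yes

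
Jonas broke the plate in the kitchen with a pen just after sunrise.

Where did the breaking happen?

'in the kitchen' marks the location of the breaking event.

in the kitchen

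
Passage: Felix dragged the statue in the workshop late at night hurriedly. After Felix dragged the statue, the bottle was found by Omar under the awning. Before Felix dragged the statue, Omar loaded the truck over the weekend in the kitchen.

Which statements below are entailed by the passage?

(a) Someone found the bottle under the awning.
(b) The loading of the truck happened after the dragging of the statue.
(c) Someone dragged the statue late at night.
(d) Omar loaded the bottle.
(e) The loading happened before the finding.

(a) Entailed — generalizing the agent leaves a sub-description the original still satisfies.
(b) Not entailed — the narrative places the loading before the dragging, not after.
(c) Entailed — this follows by dropping conjuncts from the dragging event's description.
(d) Not entailed — Omar loaded the truck, not the bottle; the bottle belongs to the finding event.
(e) Entailed — the narrative places the loading before the finding.

(a), (c), (e)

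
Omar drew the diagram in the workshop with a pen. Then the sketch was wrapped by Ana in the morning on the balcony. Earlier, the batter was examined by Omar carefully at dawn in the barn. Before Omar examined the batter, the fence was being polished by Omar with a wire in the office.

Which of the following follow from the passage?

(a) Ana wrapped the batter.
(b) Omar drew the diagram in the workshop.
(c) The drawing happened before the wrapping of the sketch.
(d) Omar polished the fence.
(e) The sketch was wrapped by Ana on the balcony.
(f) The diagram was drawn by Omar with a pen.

(a) Not entailed — Ana wrapped the sketch, not the batter; the batter belongs to the examining event.
(b) Entailed — this follows by dropping conjuncts from the drawing event's description.
(c) Entailed — the narrative places the drawing before the wrapping.
(d) Entailed — 'polish' is an activity; 'was polishing' entails that some polishing happened, so 'polished' holds.
(e) Entailed — every conjunct here is already in the original wrapping event.
(f) Entailed — dropping 'in the workshop' leaves a sub-description the original still satisfies.

(b), (c), (d), (e), (f)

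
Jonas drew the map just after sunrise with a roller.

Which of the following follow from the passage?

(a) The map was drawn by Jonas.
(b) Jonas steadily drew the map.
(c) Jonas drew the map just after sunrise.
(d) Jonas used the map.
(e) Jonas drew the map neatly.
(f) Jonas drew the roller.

(a), (c)

(a) Entailed — this follows by dropping conjuncts from the drawing event's description.
(b) Not entailed — 'steadily' adds information not in the original event.
(c) Entailed — the original entails any weakening of itself; this just drops 'with a roller'.
(d) Not entailed — the map is the patient, not an instrument — Jonas used a roller.
(e) Not entailed — 'neatly' adds information not in the original event.
(f) Not entailed — the roller is the instrument, not what was drawn.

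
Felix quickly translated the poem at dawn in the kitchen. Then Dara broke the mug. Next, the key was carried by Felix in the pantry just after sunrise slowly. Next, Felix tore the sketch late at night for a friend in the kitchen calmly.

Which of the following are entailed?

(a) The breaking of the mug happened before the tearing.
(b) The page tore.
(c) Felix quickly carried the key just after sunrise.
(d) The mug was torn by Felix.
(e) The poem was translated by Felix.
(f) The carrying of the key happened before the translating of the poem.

(a), (e)

(a) Entailed — the narrative places the breaking before the tearing.
(b) Not entailed — the sketch is what tore, not the page.
(c) Not entailed — 'quickly' adds a manner not in (and inconsistent with) the original.
(d) Not entailed — Felix tore the sketch, not the mug; the mug belongs to the breaking event.
(e) Entailed — the original entails any weakening of itself; this just drops 'in the kitchen', 'at dawn', 'quickly'.
(f) Not entailed — the narrative places the translating before the carrying, not after.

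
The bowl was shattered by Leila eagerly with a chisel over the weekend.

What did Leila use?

a chisel

'with a chisel' marks the instrument of the shattering event.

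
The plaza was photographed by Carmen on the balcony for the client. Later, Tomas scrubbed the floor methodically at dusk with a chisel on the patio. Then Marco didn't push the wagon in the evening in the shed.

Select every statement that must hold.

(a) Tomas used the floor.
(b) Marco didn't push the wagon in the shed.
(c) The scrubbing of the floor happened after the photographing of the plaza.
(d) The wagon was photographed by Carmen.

(c)

(a) Not entailed — the floor is the patient, not an instrument — Tomas used a chisel.
(b) Not entailed — dropping 'in the evening' under negation is not valid — the original leaves open that Marco pushed the wagon some other way.
(c) Entailed — the narrative places the photographing before the scrubbing.
(d) Not entailed — Carmen photographed the plaza, not the wagon; the wagon belongs to the pushing event.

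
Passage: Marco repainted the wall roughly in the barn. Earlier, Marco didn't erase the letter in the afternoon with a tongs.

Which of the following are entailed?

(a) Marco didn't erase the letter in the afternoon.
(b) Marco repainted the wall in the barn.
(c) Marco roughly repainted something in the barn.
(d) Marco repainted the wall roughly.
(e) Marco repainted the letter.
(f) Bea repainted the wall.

(b), (c), (d)

(a) Not entailed — dropping 'with a tongs' under negation is not valid — the original leaves open that Marco erased the letter some other way.
(b) Entailed — every conjunct here is already in the original repainting event.
(c) Entailed — this follows by dropping conjuncts from the repainting event's description.
(d) Entailed — the original entails any weakening of itself; this just drops 'in the barn'.
(e) Not entailed — Marco repainted the wall, not the letter; the letter belongs to the erasing event.
(f) Not entailed — the passage has Marco repainting the wall, not Bea.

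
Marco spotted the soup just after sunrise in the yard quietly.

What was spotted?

the soup

'the soup' marks the patient of the spotting event.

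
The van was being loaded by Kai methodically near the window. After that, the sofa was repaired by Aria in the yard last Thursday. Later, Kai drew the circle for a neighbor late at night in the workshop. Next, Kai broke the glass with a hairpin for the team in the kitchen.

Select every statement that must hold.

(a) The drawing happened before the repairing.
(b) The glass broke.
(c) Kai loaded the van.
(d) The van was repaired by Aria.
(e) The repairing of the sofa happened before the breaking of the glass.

(a) Not entailed — the narrative places the repairing before the drawing, not after.
(b) Entailed — 'Kai broke the glass' is causative; it entails the inchoative 'the glass broke'.
(c) Not entailed — 'was loading' is progressive on an accomplishment; it does not entail the completed 'loaded'.
(d) Not entailed — Aria repaired the sofa, not the van; the van belongs to the loading event.
(e) Entailed — the narrative places the repairing before the breaking.

(b), (e)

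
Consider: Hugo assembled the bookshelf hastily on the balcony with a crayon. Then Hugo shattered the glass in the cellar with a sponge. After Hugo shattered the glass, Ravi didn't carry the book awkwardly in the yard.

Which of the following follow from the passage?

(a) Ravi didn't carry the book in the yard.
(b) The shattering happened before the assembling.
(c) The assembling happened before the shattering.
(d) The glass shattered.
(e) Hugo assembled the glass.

(a) Not entailed — dropping 'awkwardly' under negation is not valid — the original leaves open that Ravi carried the book some other way.
(b) Not entailed — the narrative places the assembling before the shattering, not after.
(c) Entailed — the narrative places the assembling before the shattering.
(d) Entailed — 'Hugo shattered the glass' is causative; it entails the inchoative 'the glass shattered'.
(e) Not entailed — Hugo assembled the bookshelf, not the glass; the glass belongs to the shattering event.

(c), (d)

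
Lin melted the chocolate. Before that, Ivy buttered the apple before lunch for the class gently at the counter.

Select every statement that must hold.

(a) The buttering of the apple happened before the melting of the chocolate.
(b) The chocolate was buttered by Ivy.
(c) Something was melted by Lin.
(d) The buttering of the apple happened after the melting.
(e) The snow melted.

(a) Entailed — the narrative places the buttering before the melting.
(b) Not entailed — Ivy buttered the apple, not the chocolate; the chocolate belongs to the melting event.
(c) Entailed — every conjunct here is already in the original melting event.
(d) Not entailed — the narrative places the buttering before the melting, not after.
(e) Not entailed — the chocolate is what melted, not the snow.

(a), (c)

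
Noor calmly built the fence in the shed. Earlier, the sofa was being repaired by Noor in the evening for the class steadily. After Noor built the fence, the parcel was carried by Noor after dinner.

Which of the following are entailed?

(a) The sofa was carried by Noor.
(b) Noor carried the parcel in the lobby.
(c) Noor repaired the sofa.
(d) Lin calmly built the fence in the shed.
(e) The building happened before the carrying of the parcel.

(a) Not entailed — Noor carried the parcel, not the sofa; the sofa belongs to the repairing event.
(b) Not entailed — 'in the lobby' adds information not in the original event.
(c) Not entailed — 'was repairing' is progressive on an accomplishment; it does not entail the completed 'repaired'.
(d) Not entailed — the passage has Noor building the fence, not Lin.
(e) Entailed — the narrative places the building before the carrying.

(e)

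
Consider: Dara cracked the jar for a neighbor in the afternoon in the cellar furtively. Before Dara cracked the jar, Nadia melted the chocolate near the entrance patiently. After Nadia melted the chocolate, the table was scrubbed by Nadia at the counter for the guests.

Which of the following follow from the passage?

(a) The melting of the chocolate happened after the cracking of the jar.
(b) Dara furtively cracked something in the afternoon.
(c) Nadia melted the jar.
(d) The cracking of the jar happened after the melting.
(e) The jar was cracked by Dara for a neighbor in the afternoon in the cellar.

(a) Not entailed — the narrative places the melting before the cracking, not after.
(b) Entailed — this follows by dropping conjuncts from the cracking event's description.
(c) Not entailed — Nadia melted the chocolate, not the jar; the jar belongs to the cracking event.
(d) Entailed — the narrative places the melting before the cracking.
(e) Entailed — dropping 'furtively' leaves a sub-description the original still satisfies.

(b), (d), (e)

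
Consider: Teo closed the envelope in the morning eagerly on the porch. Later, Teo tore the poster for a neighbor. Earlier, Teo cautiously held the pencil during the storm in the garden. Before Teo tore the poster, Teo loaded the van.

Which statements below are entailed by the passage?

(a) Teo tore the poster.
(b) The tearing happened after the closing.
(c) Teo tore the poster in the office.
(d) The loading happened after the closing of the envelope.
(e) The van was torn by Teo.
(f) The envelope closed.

(a) Entailed — the original entails any weakening of itself; this just drops 'for a neighbor'.
(b) Entailed — the narrative places the closing before the tearing.
(c) Not entailed — 'in the office' adds information not in the original event.
(d) Not entailed — the narrative doesn't order the closing relative to the loading.
(e) Not entailed — Teo tore the poster, not the van; the van belongs to the loading event.
(f) Entailed — 'Teo closed the envelope' is causative; it entails the inchoative 'the envelope closed'.

(a), (b), (f)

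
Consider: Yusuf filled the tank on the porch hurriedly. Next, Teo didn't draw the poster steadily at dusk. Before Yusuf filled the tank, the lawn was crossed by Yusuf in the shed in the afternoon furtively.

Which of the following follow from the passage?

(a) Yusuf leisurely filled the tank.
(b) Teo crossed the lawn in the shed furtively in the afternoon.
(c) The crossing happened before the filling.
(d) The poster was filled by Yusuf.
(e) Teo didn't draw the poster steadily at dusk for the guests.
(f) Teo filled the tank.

(c), (e)

(a) Not entailed — 'leisurely' adds a manner not in (and inconsistent with) the original.
(b) Not entailed — the passage has Yusuf crossing the lawn, not Teo.
(c) Entailed — the narrative places the crossing before the filling.
(d) Not entailed — Yusuf filled the tank, not the poster; the poster belongs to the drawing event.
(e) Entailed — under negation, adding a further restriction is entailed: if no such drawing event occurred, none occurred for the guests either.
(f) Not entailed — the passage has Yusuf filling the tank, not Teo.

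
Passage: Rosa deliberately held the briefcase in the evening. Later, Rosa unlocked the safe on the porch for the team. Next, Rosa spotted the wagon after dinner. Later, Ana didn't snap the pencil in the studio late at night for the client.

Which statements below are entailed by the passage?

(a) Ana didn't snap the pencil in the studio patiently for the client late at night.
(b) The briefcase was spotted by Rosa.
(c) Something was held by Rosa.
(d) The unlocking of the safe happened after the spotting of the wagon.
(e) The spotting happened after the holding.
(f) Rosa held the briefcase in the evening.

(a), (c), (e), (f)

(a) Entailed — under negation, adding a further restriction is entailed: if no such snapping event occurred, none occurred patiently either.
(b) Not entailed — Rosa spotted the wagon, not the briefcase; the briefcase belongs to the holding event.
(c) Entailed — this follows by dropping conjuncts from the holding event's description.
(d) Not entailed — the narrative places the unlocking before the spotting, not after.
(e) Entailed — the narrative places the holding before the spotting.
(f) Entailed — the original entails any weakening of itself; this just drops 'deliberately'.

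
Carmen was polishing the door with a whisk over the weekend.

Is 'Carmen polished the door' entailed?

yes

'polish' is atelic; if Carmen was polishing the door, then Carmen polished the door (for some time).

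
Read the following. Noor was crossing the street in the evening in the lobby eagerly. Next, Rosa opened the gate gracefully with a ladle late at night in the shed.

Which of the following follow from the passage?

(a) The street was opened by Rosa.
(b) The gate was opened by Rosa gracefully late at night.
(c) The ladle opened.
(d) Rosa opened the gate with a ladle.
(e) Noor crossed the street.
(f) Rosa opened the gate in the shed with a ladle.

(a) Not entailed — Rosa opened the gate, not the street; the street belongs to the crossing event.
(b) Entailed — this follows by dropping conjuncts from the opening event's description.
(c) Not entailed — the gate is what opened, not the ladle.
(d) Entailed — every conjunct here is already in the original opening event.
(e) Not entailed — 'was crossing' is progressive on an accomplishment; it does not entail the completed 'crossed'.
(f) Entailed — this follows by dropping conjuncts from the opening event's description.

(b), (d), (f)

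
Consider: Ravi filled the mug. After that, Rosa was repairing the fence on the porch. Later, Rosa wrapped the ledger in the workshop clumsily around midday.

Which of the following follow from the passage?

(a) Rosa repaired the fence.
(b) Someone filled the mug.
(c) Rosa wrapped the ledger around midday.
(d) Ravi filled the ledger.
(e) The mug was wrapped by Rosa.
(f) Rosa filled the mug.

(b), (c)

(a) Not entailed — 'was repairing' is progressive on an accomplishment; it does not entail the completed 'repaired'.
(b) Entailed — generalizing the agent leaves a sub-description the original still satisfies.
(c) Entailed — the original entails any weakening of itself; this just drops 'clumsily', 'in the workshop'.
(d) Not entailed — Ravi filled the mug, not the ledger; the ledger belongs to the wrapping event.
(e) Not entailed — Rosa wrapped the ledger, not the mug; the mug belongs to the filling event.
(f) Not entailed — the passage has Ravi filling the mug, not Rosa.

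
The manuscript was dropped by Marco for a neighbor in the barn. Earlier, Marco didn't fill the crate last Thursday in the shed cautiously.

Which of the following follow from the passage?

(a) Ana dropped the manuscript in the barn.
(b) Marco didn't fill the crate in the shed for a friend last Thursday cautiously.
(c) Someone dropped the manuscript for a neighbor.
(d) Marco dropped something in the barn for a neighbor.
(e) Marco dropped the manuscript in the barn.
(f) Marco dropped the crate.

(a) Not entailed — the passage has Marco dropping the manuscript, not Ana.
(b) Entailed — under negation, adding a further restriction is entailed: if no such filling event occurred, none occurred for a friend either.
(c) Entailed — this follows by dropping conjuncts from the dropping event's description.
(d) Entailed — generalizing the patient leaves a sub-description the original still satisfies.
(e) Entailed — every conjunct here is already in the original dropping event.
(f) Not entailed — Marco dropped the manuscript, not the crate; the crate belongs to the filling event.

(b), (c), (d), (e)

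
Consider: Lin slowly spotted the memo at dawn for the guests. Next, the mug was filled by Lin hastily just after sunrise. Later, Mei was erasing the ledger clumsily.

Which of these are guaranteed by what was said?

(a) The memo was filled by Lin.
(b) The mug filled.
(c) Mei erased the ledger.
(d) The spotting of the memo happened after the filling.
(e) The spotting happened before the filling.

(b), (e)

(a) Not entailed — Lin filled the mug, not the memo; the memo belongs to the spotting event.
(b) Entailed — 'Lin filled the mug' is causative; it entails the inchoative 'the mug filled'.
(c) Not entailed — 'was erasing' is progressive on an accomplishment; it does not entail the completed 'erased'.
(d) Not entailed — the narrative places the spotting before the filling, not after.
(e) Entailed — the narrative places the spotting before the filling.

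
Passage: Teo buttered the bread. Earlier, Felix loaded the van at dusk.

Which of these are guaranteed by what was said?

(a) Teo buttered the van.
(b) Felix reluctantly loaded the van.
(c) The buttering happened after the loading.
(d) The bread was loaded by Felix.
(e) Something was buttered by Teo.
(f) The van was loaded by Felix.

(c), (e), (f)

(a) Not entailed — Teo buttered the bread, not the van; the van belongs to the loading event.
(b) Not entailed — 'reluctantly' adds information not in the original event.
(c) Entailed — the narrative places the loading before the buttering.
(d) Not entailed — Felix loaded the van, not the bread; the bread belongs to the buttering event.
(e) Entailed — every conjunct here is already in the original buttering event.
(f) Entailed — every conjunct here is already in the original loading event.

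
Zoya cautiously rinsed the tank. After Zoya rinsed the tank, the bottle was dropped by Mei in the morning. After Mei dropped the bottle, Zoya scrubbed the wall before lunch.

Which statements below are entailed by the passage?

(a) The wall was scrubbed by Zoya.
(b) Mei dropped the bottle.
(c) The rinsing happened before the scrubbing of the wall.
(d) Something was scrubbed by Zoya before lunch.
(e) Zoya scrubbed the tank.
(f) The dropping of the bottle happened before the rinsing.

(a) Entailed — every conjunct here is already in the original scrubbing event.
(b) Entailed — every conjunct here is already in the original dropping event.
(c) Entailed — the narrative places the rinsing before the scrubbing.
(d) Entailed — this follows by dropping conjuncts from the scrubbing event's description.
(e) Not entailed — Zoya scrubbed the wall, not the tank; the tank belongs to the rinsing event.
(f) Not entailed — the narrative places the rinsing before the dropping, not after.

(a), (b), (c), (d)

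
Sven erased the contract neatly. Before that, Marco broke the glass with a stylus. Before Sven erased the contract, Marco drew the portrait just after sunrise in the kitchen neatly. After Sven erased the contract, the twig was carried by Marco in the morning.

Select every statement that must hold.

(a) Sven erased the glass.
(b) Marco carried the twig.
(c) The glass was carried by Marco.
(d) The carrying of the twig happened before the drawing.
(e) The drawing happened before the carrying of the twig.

(b), (e)

(a) Not entailed — Sven erased the contract, not the glass; the glass belongs to the breaking event.
(b) Entailed — dropping 'in the morning' leaves a sub-description the original still satisfies.
(c) Not entailed — Marco carried the twig, not the glass; the glass belongs to the breaking event.
(d) Not entailed — the narrative places the drawing before the carrying, not after.
(e) Entailed — the narrative places the drawing before the carrying.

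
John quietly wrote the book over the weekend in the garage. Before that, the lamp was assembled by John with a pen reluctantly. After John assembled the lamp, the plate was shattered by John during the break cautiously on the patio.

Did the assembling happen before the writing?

The narrative orders the assembling before the writing.

yes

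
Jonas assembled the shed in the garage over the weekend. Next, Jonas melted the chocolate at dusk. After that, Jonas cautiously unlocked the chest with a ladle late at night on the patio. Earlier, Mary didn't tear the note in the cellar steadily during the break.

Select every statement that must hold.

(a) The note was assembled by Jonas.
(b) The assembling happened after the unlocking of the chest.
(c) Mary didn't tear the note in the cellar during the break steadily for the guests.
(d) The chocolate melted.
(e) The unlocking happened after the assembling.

(c), (d), (e)

(a) Not entailed — Jonas assembled the shed, not the note; the note belongs to the tearing event.
(b) Not entailed — the narrative places the assembling before the unlocking, not after.
(c) Entailed — under negation, adding a further restriction is entailed: if no such tearing event occurred, none occurred for the guests either.
(d) Entailed — 'Jonas melted the chocolate' is causative; it entails the inchoative 'the chocolate melted'.
(e) Entailed — the narrative places the assembling before the unlocking.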